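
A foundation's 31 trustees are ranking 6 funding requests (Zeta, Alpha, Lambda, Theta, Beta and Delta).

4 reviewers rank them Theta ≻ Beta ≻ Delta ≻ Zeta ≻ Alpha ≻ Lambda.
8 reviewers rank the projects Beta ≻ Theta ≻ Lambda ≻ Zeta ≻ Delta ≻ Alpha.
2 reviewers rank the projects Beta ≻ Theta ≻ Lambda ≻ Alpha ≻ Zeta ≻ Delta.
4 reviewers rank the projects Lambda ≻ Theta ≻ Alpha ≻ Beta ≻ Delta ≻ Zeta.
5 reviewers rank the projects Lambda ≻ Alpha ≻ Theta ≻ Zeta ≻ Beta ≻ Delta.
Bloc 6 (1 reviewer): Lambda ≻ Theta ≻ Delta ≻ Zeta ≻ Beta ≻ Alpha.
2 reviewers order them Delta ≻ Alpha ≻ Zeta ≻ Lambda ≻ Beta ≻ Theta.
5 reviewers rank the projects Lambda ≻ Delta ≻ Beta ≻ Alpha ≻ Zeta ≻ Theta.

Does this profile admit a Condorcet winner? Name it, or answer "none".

Check each pair by majority over 31 ballots:
Zeta–Alpha: Alpha 18–13.
Zeta vs Lambda: Zeta preferred on 4+2 = 6 ballots; Lambda wins 25–6.
Zeta vs Theta: 2+5 = 7 for Zeta, 24 for Theta — Theta by 24–7.
Zeta vs Beta: Zeta preferred on 5+1+2 = 8 ballots; Beta wins 23–8.
Zeta vs Delta: 8+2+5 = 15 for Zeta, 16 for Delta — Delta by 16–15.
Alpha–Lambda: Lambda 25–6.
Alpha vs Theta: Alpha is ranked higher on 5+2+5 = 12 ballots, Theta on 19. Theta wins 19–12.
Alpha vs Beta: Beta, 20–11.
Alpha–Delta: Delta 20–11.
Lambda vs Theta: Lambda, 17–14.
Lambda vs Beta: Lambda wins 17–14.
Lambda vs Delta: Lambda preferred on 8+2+4+5+1+5 = 25 ballots; Lambda wins 25–6.
Theta vs Beta: Beta wins 17–14.
Theta vs Delta: 24 to 7, Theta.
Beta vs Delta: Beta preferred on 4+8+2+4+5 = 23 ballots; Beta wins 23–8.
Only Lambda has no losses; Lambda is the Condorcet winner.

Lambda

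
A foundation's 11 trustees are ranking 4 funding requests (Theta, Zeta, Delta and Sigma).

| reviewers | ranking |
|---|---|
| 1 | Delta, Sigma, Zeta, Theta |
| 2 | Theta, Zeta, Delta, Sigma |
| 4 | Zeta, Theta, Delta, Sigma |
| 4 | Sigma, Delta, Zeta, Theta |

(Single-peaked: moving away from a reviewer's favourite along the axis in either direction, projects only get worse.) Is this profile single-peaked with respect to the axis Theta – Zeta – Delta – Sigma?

Axis positions: Theta=1, Zeta=2, Delta=3, Sigma=4.
Group 1 (peak Delta at position 3): ranking walks positions 3-4-2-1, expanding outward from the peak — single-peaked.
Group 2 (peak Theta at position 1): ranking walks positions 1-2-3-4, expanding outward from the peak — single-peaked.
Group 3 (peak Zeta at position 2): ranking walks positions 2-1-3-4, expanding outward from the peak — single-peaked.
Group 4 (peak Sigma at position 4): ranking walks positions 4-3-2-1, expanding outward from the peak — single-peaked.
Every ranking is single-peaked on this axis.

yes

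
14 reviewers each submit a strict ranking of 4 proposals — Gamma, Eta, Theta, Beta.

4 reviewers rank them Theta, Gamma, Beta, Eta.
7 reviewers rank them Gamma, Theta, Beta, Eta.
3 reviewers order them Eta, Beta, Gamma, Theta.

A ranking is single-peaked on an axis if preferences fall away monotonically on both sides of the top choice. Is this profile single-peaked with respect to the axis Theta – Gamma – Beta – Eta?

Axis positions: Theta=1, Gamma=2, Beta=3, Eta=4.
Cluster 1 (peak Theta at position 1): ranking walks positions 1-2-3-4, expanding outward from the peak — single-peaked.
Cluster 2 (peak Gamma at position 2): ranking walks positions 2-1-3-4, expanding outward from the peak — single-peaked.
Cluster 3 (peak Eta at position 4): ranking walks positions 4-3-2-1, expanding outward from the peak — single-peaked.
Every ranking is single-peaked on this axis.

yes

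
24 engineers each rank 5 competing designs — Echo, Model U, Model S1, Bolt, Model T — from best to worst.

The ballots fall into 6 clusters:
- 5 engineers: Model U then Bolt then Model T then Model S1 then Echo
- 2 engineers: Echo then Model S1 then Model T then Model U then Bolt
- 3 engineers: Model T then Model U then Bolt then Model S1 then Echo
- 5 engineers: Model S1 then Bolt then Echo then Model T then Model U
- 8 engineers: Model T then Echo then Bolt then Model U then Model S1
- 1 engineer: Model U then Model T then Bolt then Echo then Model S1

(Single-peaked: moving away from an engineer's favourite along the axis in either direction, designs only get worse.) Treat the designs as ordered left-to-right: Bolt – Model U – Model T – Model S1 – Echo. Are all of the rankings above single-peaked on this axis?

Axis positions: Bolt=1, Model U=2, Model T=3, Model S1=4, Echo=5.
Cluster 1 (peak Model U at position 2): ranking walks positions 2-1-3-4-5, expanding outward from the peak — single-peaked.
Cluster 2 (peak Echo at position 5): ranking walks positions 5-4-3-2-1, expanding outward from the peak — single-peaked.
Cluster 3 (peak Model T at position 3): ranking walks positions 3-2-1-4-5, expanding outward from the peak — single-peaked.
Cluster 4: ranking walks positions 4-1-5-3-2; Bolt is ranked above Model T even though Model T lies between Bolt and the peak Model S1 on the axis — preferences dip and rise again. Not single-peaked.
Cluster 5: ranking walks positions 3-5-1-2-4; Echo is ranked above Model S1 even though Model S1 lies between Echo and the peak Model T on the axis — preferences dip and rise again. Not single-peaked.
Cluster 6: ranking walks positions 2-3-1-5-4; Echo is ranked above Model S1 even though Model S1 lies between Echo and the peak Model U on the axis — preferences dip and rise again. Not single-peaked.
Cluster 4 violates single-peakedness, so the profile is not single-peaked on this axis.

no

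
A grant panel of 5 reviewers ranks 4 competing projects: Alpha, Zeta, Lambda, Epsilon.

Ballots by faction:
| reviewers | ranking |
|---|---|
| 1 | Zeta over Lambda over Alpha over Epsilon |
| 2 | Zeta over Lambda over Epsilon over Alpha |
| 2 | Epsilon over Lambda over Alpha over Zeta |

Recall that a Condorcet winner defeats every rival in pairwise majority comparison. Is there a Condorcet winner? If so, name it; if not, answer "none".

Head-to-head results (5 reviewers):
Alpha–Zeta: Zeta 3–2.
Alpha–Lambda: Lambda 5–0.
Alpha vs Epsilon: Epsilon wins 4–1.
Zeta–Lambda: Zeta 3–2.
Zeta vs Epsilon: Zeta wins 3–2.
Lambda vs Epsilon: Lambda wins 3–2.
Zeta defeats every rival head-to-head and is the Condorcet winner.

Zeta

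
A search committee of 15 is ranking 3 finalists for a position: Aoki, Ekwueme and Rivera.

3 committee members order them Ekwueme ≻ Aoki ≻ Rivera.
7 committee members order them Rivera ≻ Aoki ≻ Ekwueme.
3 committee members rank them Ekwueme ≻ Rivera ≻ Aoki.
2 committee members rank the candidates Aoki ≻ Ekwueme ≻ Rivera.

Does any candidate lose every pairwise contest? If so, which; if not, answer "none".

none

Pairwise majorities:
Aoki vs Ekwueme: Aoki preferred on 7+2 = 9 ballots; Aoki wins 9–6.
Aoki vs Rivera: Rivera, 10–5.
Ekwueme vs Rivera: Ekwueme, 8–7.
Each candidate has at least one pairwise win (Aoki beats Ekwueme; Ekwueme beats Rivera; Rivera beats Aoki) — no Condorcet loser.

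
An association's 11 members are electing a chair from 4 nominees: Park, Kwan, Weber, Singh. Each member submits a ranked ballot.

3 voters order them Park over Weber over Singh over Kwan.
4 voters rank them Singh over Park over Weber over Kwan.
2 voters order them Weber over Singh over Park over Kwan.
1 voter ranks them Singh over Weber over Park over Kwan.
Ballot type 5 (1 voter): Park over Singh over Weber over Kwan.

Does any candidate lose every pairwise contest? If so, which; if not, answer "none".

Pairwise majorities:
Park vs Kwan: 3+4+2+1+1 = 11 for Park, 0 for Kwan — Park by 11–0.
Park vs Weber: Park preferred on 3+4+1 = 8 ballots; Park wins 8–3.
Park vs Singh: Singh wins 7–4.
Kwan vs Weber: Kwan is ranked higher on 0 ballots, Weber on 11. Weber wins 11–0.
Kwan vs Singh: Singh, 11–0.
Weber–Singh: Singh 6–5.
Kwan is beaten in every head-to-head and is the Condorcet loser.

Kwan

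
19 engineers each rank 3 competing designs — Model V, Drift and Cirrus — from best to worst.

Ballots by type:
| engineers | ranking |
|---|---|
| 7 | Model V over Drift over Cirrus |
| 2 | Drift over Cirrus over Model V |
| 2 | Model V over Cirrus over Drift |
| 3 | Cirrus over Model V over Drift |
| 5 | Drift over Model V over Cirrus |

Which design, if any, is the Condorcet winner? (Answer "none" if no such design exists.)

Model V

Head-to-head results (19 engineers):
Model V–Drift: Model V 12–7.
Model V–Cirrus: Model V 14–5.
Drift vs Cirrus: Drift, 14–5.
Only Model V has no losses; Model V is the Condorcet winner.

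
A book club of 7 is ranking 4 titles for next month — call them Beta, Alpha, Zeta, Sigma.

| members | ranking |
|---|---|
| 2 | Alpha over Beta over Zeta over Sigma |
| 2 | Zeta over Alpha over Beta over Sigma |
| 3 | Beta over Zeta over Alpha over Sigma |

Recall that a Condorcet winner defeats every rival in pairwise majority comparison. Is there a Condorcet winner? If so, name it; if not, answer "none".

Pairwise majorities:
Beta–Alpha: Alpha 4–3.
Beta–Zeta: Beta 5–2.
Beta vs Sigma: Beta, 7–0.
Alpha–Zeta: Zeta 5–2.
Alpha vs Sigma: Alpha, 7–0.
Zeta vs Sigma: Zeta, 7–0.
Each book drops at least one matchup (Beta loses to Alpha; Alpha loses to Zeta; Zeta loses to Beta; Sigma loses to Beta); the cycle Beta beats Zeta beats Alpha beats Beta rules out a Condorcet winner.

none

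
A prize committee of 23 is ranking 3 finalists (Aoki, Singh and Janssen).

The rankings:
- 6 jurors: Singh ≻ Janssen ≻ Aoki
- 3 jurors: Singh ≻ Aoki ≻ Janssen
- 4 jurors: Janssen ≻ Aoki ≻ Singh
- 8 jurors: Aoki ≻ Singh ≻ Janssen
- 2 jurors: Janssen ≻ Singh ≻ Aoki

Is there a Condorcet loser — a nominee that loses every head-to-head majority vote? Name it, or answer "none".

Pairwise majorities:
Aoki vs Singh: 12 to 11, Aoki.
Aoki–Janssen: Janssen 12–11.
Singh vs Janssen: Singh preferred on 6+3+8 = 17 ballots; Singh wins 17–6.
Every nominee wins at least one matchup (Aoki beats Singh; Singh beats Janssen; Janssen beats Aoki), so there is no Condorcet loser.

none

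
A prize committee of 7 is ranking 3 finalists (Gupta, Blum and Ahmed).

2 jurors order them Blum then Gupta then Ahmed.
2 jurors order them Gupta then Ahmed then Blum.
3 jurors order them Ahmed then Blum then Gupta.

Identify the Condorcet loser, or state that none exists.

none

Head-to-head results (7 jurors):
Gupta vs Blum: Gupta is ranked higher on 2 ballots, Blum on 5. Blum wins 5–2.
Gupta vs Ahmed: Gupta, 4–3.
Blum vs Ahmed: Ahmed, 5–2.
Every nominee wins at least one matchup (Gupta beats Ahmed; Blum beats Gupta; Ahmed beats Blum), so there is no Condorcet loser.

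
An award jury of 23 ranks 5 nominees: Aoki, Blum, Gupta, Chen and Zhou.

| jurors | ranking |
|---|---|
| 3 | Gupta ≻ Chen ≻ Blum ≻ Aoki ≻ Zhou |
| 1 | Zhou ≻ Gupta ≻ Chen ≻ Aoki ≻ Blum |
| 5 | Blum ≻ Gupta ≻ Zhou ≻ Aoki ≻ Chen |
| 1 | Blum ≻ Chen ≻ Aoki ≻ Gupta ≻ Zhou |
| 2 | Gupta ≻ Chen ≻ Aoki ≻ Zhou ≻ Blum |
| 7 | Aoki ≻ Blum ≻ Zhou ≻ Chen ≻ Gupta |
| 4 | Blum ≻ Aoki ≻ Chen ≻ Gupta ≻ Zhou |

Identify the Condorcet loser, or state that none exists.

Head-to-head results (23 jurors):
Aoki–Blum: Blum 13–10.
Aoki–Gupta: Aoki 12–11.
Aoki–Chen: Aoki 16–7.
Aoki vs Zhou: Aoki wins 17–6.
Blum vs Gupta: Blum is ranked higher on 5+1+7+4 = 17 ballots, Gupta on 6. Blum wins 17–6.
Blum vs Chen: Blum, 17–6.
Blum vs Zhou: Blum, 20–3.
Gupta vs Chen: Gupta is ranked higher on 3+1+5+2 = 11 ballots, Chen on 12. Chen wins 12–11.
Gupta vs Zhou: Gupta preferred on 3+5+1+2+4 = 15 ballots; Gupta wins 15–8.
Chen vs Zhou: 10 to 13, Zhou.
No nominee is winless: Aoki beats Gupta; Blum beats Aoki; Gupta beats Zhou; Chen beats Gupta; Zhou beats Chen. There is no Condorcet loser.

none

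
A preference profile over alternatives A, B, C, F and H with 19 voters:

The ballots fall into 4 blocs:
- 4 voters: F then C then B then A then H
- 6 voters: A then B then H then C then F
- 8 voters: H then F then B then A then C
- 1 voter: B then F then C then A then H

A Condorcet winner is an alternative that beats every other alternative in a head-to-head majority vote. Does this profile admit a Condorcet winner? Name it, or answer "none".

none

Head-to-head results (19 voters):
A vs B: 6 to 13, B.
A vs C: A is ranked higher on 6+8 = 14 ballots, C on 5. A wins 14–5.
A vs F: 6 for A, 13 for F — F by 13–6.
A vs H: A preferred on 4+6+1 = 11 ballots; A wins 11–8.
B vs C: B preferred on 6+8+1 = 15 ballots; B wins 15–4.
B vs F: B is ranked higher on 6+1 = 7 ballots, F on 12. F wins 12–7.
B vs H: B preferred on 4+6+1 = 11 ballots; B wins 11–8.
C vs F: C is ranked higher on 6 ballots, F on 13. F wins 13–6.
C vs H: C is ranked higher on 4+1 = 5 ballots, H on 14. H wins 14–5.
F vs H: 5 to 14, H.
No alternative is unbeaten: A loses to B; B loses to F; C loses to A; F loses to H; H loses to A. In particular A beats H beats F beats A is a majority cycle — no Condorcet winner exists.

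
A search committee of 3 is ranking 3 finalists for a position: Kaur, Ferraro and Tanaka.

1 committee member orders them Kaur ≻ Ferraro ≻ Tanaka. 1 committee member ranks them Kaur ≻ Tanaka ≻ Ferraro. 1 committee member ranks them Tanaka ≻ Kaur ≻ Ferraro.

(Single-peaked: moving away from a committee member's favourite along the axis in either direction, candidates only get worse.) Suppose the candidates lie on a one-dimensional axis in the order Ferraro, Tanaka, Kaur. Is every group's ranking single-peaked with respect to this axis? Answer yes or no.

Axis positions: Ferraro=1, Tanaka=2, Kaur=3.
Group 1: ranking walks positions 3-1-2; Ferraro is ranked above Tanaka even though Tanaka lies between Ferraro and the peak Kaur on the axis — preferences dip and rise again. Not single-peaked.
Group 2 (peak Kaur at position 3): ranking walks positions 3-2-1, expanding outward from the peak — single-peaked.
Group 3 (peak Tanaka at position 2): ranking walks positions 2-3-1, expanding outward from the peak — single-peaked.
Group 1 violates single-peakedness, so the profile is not single-peaked on this axis.

no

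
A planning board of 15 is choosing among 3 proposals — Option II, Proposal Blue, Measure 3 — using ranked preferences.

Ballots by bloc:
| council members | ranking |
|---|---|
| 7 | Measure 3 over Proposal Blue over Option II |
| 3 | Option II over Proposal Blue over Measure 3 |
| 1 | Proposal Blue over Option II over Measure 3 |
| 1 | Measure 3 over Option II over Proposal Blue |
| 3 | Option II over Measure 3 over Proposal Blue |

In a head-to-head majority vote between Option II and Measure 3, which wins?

Ballots ranking Option II above Measure 3: 3 + 1 + 3 = 7.
Ballots ranking Measure 3 above Option II: 15 − 7 = 8.
Measure 3 wins the head-to-head 8–7.

Measure 3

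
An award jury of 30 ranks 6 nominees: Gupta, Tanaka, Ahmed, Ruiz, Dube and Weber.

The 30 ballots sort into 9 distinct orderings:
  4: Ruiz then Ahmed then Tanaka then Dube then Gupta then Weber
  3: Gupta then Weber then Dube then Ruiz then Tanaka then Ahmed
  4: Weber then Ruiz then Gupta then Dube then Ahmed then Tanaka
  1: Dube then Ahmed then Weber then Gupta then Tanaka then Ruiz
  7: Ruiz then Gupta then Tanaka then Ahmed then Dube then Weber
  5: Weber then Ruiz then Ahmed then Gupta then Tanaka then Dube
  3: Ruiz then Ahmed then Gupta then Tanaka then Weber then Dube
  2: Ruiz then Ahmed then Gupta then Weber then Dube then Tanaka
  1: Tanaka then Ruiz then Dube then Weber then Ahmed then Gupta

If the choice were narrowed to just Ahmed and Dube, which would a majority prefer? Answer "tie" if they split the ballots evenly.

Ballots ranking Ahmed above Dube: 4 + 7 + 5 + 3 + 2 = 21.
Ballots ranking Dube above Ahmed: 30 − 21 = 9.
Ahmed wins the head-to-head 21–9.

Ahmed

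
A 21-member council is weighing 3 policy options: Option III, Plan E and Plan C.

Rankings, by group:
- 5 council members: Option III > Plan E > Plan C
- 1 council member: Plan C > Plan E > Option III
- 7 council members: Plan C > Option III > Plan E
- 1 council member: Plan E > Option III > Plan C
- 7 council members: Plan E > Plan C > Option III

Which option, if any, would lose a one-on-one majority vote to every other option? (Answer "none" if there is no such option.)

Pairwise majorities:
Option III vs Plan E: Option III, 12–9.
Option III vs Plan C: Option III preferred on 5+1 = 6 ballots; Plan C wins 15–6.
Plan E vs Plan C: Plan E is ranked higher on 5+1+7 = 13 ballots, Plan C on 8. Plan E wins 13–8.
Every option wins at least one matchup (Option III beats Plan E; Plan E beats Plan C; Plan C beats Option III), so there is no Condorcet loser.

none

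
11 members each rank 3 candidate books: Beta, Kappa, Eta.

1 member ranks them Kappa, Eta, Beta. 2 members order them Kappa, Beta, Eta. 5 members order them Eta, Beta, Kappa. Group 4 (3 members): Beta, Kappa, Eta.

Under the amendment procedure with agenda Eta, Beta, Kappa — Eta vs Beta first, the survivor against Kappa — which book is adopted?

Kappa

Round 1: Eta vs Beta — 6–5, Eta advances.
Round 2: Eta vs Kappa — 5–6, Kappa advances.
Kappa survives the agenda.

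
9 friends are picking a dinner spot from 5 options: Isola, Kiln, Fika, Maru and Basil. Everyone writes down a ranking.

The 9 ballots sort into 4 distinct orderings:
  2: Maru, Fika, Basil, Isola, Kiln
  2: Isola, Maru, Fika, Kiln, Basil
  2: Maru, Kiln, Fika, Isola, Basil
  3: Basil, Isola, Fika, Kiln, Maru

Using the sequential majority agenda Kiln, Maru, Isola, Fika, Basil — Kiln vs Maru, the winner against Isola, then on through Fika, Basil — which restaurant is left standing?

Basil

Round 1: Kiln vs Maru — 3–6, Maru advances.
Round 2: Maru vs Isola — 4–5, Isola advances.
Round 3: Isola vs Fika — 5–4, Isola advances.
Round 4: Isola vs Basil — 4–5, Basil advances.
Basil survives the agenda.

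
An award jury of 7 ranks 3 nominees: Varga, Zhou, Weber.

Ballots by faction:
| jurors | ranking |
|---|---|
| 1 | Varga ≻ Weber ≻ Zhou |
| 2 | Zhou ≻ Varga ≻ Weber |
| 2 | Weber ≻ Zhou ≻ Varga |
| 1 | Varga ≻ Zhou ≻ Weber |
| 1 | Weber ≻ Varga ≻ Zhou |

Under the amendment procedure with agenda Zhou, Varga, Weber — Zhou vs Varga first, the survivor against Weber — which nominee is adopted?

Weber

Round 1: Zhou vs Varga — 4–3, Zhou advances.
Round 2: Zhou vs Weber — 3–4, Weber advances.
The agenda winner is Weber.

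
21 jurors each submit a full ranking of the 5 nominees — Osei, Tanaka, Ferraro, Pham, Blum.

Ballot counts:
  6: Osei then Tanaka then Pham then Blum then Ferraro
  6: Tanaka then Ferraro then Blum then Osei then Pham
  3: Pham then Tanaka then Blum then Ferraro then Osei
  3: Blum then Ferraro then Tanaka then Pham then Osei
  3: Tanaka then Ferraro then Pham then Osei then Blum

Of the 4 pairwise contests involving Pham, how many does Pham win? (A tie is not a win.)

1

Pham against each rival (21 jurors):
Pham vs Osei: 9 to 12, Osei.
Pham–Tanaka: Tanaka 18–3.
Pham vs Ferraro: Ferraro wins 12–9.
Pham vs Blum: Pham preferred on 6+3+3 = 12 ballots; Pham wins 12–9.
Pham beats Blum; loses to Osei, Tanaka, Ferraro — 1 pairwise win.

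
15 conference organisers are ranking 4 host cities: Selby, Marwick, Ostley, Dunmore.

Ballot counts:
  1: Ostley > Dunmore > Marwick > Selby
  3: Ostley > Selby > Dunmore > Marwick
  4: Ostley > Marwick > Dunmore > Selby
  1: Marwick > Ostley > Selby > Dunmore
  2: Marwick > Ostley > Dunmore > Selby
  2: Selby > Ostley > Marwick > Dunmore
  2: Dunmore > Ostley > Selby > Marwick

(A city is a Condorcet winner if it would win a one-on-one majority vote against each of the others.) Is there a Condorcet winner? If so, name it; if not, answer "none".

Check each pair by majority over 15 ballots:
Selby vs Marwick: 7 to 8, Marwick.
Selby vs Ostley: 2 for Selby, 13 for Ostley — Ostley by 13–2.
Selby vs Dunmore: Selby preferred on 3+1+2 = 6 ballots; Dunmore wins 9–6.
Marwick vs Ostley: Marwick is ranked higher on 1+2 = 3 ballots, Ostley on 12. Ostley wins 12–3.
Marwick vs Dunmore: 9 to 6, Marwick.
Ostley vs Dunmore: 1+3+4+1+2+2 = 13 for Ostley, 2 for Dunmore — Ostley by 13–2.
Only Ostley has no losses; Ostley is the Condorcet winner.

Ostley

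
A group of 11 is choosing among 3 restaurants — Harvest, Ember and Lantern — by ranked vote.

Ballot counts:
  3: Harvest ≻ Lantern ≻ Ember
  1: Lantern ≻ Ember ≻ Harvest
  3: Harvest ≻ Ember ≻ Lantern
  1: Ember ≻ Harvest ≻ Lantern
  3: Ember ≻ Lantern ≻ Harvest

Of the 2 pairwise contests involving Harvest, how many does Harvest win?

2

Harvest against each rival (11 friends):
Harvest–Ember: Harvest 6–5.
Harvest–Lantern: Harvest 7–4.
Harvest beats Ember, Lantern — 2 pairwise wins.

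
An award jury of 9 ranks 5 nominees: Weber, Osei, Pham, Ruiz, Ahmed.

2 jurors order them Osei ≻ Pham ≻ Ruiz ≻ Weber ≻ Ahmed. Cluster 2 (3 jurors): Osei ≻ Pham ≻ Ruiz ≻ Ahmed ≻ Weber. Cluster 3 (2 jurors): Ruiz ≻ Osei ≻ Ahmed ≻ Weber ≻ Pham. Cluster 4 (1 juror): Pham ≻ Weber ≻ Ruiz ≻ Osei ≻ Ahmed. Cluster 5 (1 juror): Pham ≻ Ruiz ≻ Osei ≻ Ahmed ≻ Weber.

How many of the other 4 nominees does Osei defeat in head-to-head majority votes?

Osei against each rival (9 jurors):
Osei vs Weber: Osei, 8–1.
Osei–Pham: Osei 7–2.
Osei vs Ruiz: Osei, 5–4.
Osei vs Ahmed: Osei, 9–0.
Osei beats Weber, Pham, Ruiz, Ahmed — 4 pairwise wins.

4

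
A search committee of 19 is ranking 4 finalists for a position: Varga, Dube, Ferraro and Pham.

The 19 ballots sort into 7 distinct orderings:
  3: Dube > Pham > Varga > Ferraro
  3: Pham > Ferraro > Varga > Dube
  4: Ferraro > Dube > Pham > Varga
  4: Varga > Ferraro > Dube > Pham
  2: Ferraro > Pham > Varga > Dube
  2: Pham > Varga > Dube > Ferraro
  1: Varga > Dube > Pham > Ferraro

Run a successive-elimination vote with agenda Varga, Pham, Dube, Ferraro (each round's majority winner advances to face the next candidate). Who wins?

Ferraro

Round 1: Varga vs Pham — 5–14, Pham advances.
Round 2: Pham vs Dube — 7–12, Dube advances.
Round 3: Dube vs Ferraro — 6–13, Ferraro advances.
Ferraro survives the agenda.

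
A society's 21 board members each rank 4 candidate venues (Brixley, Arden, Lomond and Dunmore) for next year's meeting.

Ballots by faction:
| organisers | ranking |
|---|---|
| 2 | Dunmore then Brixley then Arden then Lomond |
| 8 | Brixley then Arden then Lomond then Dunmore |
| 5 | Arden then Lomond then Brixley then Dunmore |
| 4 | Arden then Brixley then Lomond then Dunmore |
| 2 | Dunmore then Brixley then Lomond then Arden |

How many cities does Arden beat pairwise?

2

Arden against each rival (21 organisers):
Arden vs Brixley: Brixley, 12–9.
Arden vs Lomond: Arden, 19–2.
Arden vs Dunmore: Arden preferred on 8+5+4 = 17 ballots; Arden wins 17–4.
Arden beats Lomond, Dunmore; loses to Brixley — 2 pairwise wins.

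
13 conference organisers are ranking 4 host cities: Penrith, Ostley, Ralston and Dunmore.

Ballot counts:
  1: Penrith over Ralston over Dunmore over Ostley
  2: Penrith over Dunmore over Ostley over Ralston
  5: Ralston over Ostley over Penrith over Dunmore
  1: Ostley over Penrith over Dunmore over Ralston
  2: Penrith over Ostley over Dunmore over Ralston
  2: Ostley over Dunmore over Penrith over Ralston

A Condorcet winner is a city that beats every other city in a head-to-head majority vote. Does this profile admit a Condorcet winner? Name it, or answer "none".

Ostley

Check each pair by majority over 13 ballots:
Penrith vs Ostley: Penrith preferred on 1+2+2 = 5 ballots; Ostley wins 8–5.
Penrith vs Ralston: 1+2+1+2+2 = 8 for Penrith, 5 for Ralston — Penrith by 8–5.
Penrith–Dunmore: Penrith 11–2.
Ostley vs Ralston: Ostley wins 7–6.
Ostley vs Dunmore: 10 to 3, Ostley.
Ralston vs Dunmore: Ralston is ranked higher on 1+5 = 6 ballots, Dunmore on 7. Dunmore wins 7–6.
Only Ostley has no losses; Ostley is the Condorcet winner.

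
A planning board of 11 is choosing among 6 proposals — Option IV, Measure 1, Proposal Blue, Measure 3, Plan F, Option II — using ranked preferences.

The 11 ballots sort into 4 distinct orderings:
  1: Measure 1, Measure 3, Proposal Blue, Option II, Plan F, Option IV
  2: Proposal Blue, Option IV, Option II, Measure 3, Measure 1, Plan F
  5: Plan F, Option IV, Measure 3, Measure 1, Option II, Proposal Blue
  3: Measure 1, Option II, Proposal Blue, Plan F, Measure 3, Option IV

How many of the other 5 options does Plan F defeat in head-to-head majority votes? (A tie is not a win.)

2

Plan F against each rival (11 council members):
Plan F vs Option IV: Plan F wins 9–2.
Plan F vs Measure 1: Measure 1 wins 6–5.
Plan F vs Proposal Blue: 5 to 6, Proposal Blue.
Plan F vs Measure 3: Plan F is ranked higher on 5+3 = 8 ballots, Measure 3 on 3. Plan F wins 8–3.
Plan F–Option II: Option II 6–5.
Plan F beats Option IV, Measure 3; loses to Measure 1, Proposal Blue, Option II — 2 pairwise wins.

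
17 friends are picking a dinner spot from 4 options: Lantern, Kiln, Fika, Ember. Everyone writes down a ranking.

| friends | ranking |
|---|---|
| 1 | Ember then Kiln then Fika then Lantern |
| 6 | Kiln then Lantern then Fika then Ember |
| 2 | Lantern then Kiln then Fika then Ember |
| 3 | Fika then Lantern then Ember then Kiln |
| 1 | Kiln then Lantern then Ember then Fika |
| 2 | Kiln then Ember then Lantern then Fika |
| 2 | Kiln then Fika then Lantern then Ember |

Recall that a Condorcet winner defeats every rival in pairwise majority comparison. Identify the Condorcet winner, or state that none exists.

Check each pair by majority over 17 ballots:
Lantern vs Kiln: 5 to 12, Kiln.
Lantern vs Fika: Lantern preferred on 6+2+1+2 = 11 ballots; Lantern wins 11–6.
Lantern vs Ember: Lantern, 14–3.
Kiln vs Fika: 1+6+2+1+2+2 = 14 for Kiln, 3 for Fika — Kiln by 14–3.
Kiln–Ember: Kiln 13–4.
Fika vs Ember: 6+2+3+2 = 13 for Fika, 4 for Ember — Fika by 13–4.
Kiln wins every pairwise contest, so Kiln is the Condorcet winner.

Kiln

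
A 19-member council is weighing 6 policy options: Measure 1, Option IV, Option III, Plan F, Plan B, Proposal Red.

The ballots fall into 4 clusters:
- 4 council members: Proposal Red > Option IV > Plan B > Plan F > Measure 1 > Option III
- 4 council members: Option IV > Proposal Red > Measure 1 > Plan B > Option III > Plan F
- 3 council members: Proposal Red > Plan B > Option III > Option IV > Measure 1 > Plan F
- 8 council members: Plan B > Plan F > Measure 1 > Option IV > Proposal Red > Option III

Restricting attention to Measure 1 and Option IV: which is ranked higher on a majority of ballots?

Ballots ranking Measure 1 above Option IV: 8.
Ballots ranking Option IV above Measure 1: 19 − 8 = 11.
Option IV wins the head-to-head 11–8.

Option IV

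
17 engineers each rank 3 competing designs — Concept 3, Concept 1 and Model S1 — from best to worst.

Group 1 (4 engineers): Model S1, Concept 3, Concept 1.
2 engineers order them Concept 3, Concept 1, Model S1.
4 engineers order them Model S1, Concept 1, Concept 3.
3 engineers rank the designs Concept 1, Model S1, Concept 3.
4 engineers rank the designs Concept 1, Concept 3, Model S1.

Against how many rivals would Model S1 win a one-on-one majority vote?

Model S1 against each rival (17 engineers):
Model S1 vs Concept 3: Model S1 is ranked higher on 4+4+3 = 11 ballots, Concept 3 on 6. Model S1 wins 11–6.
Model S1 vs Concept 1: Concept 1, 9–8.
Model S1 beats Concept 3; loses to Concept 1 — 1 pairwise win.

1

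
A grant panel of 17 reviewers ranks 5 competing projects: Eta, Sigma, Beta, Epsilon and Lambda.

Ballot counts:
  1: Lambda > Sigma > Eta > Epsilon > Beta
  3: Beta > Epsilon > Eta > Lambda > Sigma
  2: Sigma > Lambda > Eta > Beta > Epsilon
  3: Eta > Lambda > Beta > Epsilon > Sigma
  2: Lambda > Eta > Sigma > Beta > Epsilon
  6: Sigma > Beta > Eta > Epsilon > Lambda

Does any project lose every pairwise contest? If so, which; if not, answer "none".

Pairwise majorities:
Eta vs Sigma: Sigma wins 9–8.
Eta vs Beta: Beta wins 9–8.
Eta vs Epsilon: Eta preferred on 1+2+3+2+6 = 14 ballots; Eta wins 14–3.
Eta vs Lambda: Eta preferred on 3+3+6 = 12 ballots; Eta wins 12–5.
Sigma vs Beta: 11 to 6, Sigma.
Sigma vs Epsilon: Sigma wins 11–6.
Sigma–Lambda: Lambda 9–8.
Beta vs Epsilon: Beta is ranked higher on 3+2+3+2+6 = 16 ballots, Epsilon on 1. Beta wins 16–1.
Beta vs Lambda: Beta wins 9–8.
Epsilon vs Lambda: 3+6 = 9 for Epsilon, 8 for Lambda — Epsilon by 9–8.
No project is winless: Eta beats Epsilon; Sigma beats Eta; Beta beats Eta; Epsilon beats Lambda; Lambda beats Sigma. There is no Condorcet loser.

none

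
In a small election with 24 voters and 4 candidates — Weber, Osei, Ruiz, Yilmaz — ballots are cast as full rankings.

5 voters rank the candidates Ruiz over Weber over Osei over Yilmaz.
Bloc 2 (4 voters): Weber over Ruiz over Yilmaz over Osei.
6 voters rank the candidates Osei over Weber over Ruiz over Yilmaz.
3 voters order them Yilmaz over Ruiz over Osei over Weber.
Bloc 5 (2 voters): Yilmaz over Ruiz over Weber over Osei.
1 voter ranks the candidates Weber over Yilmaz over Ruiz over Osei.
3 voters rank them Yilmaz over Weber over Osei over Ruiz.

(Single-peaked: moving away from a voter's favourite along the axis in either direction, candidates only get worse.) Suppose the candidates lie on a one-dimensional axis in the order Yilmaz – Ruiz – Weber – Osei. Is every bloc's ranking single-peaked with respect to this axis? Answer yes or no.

Axis positions: Yilmaz=1, Ruiz=2, Weber=3, Osei=4.
Bloc 1 (peak Ruiz at position 2): ranking walks positions 2-3-4-1, expanding outward from the peak — single-peaked.
Bloc 2 (peak Weber at position 3): ranking walks positions 3-2-1-4, expanding outward from the peak — single-peaked.
Bloc 3 (peak Osei at position 4): ranking walks positions 4-3-2-1, expanding outward from the peak — single-peaked.
Bloc 4: ranking walks positions 1-2-4-3; Osei is ranked above Weber even though Weber lies between Osei and the peak Yilmaz on the axis — preferences dip and rise again. Not single-peaked.
Bloc 5 (peak Yilmaz at position 1): ranking walks positions 1-2-3-4, expanding outward from the peak — single-peaked.
Bloc 6: ranking walks positions 3-1-2-4; Yilmaz is ranked above Ruiz even though Ruiz lies between Yilmaz and the peak Weber on the axis — preferences dip and rise again. Not single-peaked.
Bloc 7: ranking walks positions 1-3-4-2; Weber is ranked above Ruiz even though Ruiz lies between Weber and the peak Yilmaz on the axis — preferences dip and rise again. Not single-peaked.
Bloc 4 violates single-peakedness, so the profile is not single-peaked on this axis.

no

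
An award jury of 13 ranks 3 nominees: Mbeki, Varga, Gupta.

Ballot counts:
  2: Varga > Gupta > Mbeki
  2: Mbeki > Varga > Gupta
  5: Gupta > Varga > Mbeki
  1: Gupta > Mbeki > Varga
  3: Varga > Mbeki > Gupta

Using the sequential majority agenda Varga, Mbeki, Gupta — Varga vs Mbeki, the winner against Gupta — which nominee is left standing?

Round 1: Varga vs Mbeki — 10–3, Varga advances.
Round 2: Varga vs Gupta — 7–6, Varga advances.
The agenda winner is Varga.

Varga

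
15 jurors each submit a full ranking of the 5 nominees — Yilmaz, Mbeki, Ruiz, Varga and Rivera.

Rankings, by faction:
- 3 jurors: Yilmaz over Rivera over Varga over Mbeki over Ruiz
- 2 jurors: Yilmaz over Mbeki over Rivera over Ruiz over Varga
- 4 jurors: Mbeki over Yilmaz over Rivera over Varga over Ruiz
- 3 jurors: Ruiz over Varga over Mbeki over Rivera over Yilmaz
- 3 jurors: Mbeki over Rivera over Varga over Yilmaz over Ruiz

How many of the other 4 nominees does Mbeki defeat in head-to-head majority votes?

4

Mbeki against each rival (15 jurors):
Mbeki vs Yilmaz: Mbeki is ranked higher on 4+3+3 = 10 ballots, Yilmaz on 5. Mbeki wins 10–5.
Mbeki vs Ruiz: Mbeki preferred on 3+2+4+3 = 12 ballots; Mbeki wins 12–3.
Mbeki vs Varga: 9 to 6, Mbeki.
Mbeki vs Rivera: Mbeki, 12–3.
Mbeki beats Yilmaz, Ruiz, Varga, Rivera — 4 pairwise wins.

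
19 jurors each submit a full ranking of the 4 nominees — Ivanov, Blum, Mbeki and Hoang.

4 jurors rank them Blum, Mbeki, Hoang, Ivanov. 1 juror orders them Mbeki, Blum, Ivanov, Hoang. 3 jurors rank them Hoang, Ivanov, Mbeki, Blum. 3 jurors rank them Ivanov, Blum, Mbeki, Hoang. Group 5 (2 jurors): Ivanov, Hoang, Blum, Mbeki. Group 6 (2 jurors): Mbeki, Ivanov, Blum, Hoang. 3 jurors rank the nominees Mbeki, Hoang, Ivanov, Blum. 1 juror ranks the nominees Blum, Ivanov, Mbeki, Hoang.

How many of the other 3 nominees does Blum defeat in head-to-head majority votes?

2

Blum against each rival (19 jurors):
Blum vs Ivanov: 4+1+1 = 6 for Blum, 13 for Ivanov — Ivanov by 13–6.
Blum vs Mbeki: Blum, 10–9.
Blum–Hoang: Blum 11–8.
Blum beats Mbeki, Hoang; loses to Ivanov — 2 pairwise wins.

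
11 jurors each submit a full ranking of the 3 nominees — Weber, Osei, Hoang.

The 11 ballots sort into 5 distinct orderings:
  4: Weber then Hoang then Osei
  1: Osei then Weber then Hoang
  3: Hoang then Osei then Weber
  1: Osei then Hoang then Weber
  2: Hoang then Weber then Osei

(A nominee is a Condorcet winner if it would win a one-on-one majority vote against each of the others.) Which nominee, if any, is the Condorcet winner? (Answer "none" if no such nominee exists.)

Hoang

Pairwise majorities:
Weber vs Osei: Weber, 6–5.
Weber vs Hoang: Hoang, 6–5.
Osei vs Hoang: Hoang, 9–2.
Hoang wins every pairwise contest, so Hoang is the Condorcet winner.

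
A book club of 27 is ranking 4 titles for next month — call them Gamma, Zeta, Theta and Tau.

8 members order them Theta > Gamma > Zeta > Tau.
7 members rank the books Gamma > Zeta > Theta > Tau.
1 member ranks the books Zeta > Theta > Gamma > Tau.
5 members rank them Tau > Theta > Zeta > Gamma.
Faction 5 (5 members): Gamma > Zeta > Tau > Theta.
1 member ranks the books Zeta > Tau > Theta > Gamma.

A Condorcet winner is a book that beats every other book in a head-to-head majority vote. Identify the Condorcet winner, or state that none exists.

none

Check each pair by majority over 27 ballots:
Gamma vs Zeta: Gamma is ranked higher on 8+7+5 = 20 ballots, Zeta on 7. Gamma wins 20–7.
Gamma vs Theta: Gamma preferred on 7+5 = 12 ballots; Theta wins 15–12.
Gamma vs Tau: 21 to 6, Gamma.
Zeta vs Theta: 7+1+5+1 = 14 for Zeta, 13 for Theta — Zeta by 14–13.
Zeta vs Tau: Zeta is ranked higher on 8+7+1+5+1 = 22 ballots, Tau on 5. Zeta wins 22–5.
Theta vs Tau: Theta wins 16–11.
No book is unbeaten: Gamma loses to Theta; Zeta loses to Gamma; Theta loses to Zeta; Tau loses to Gamma. In particular Gamma beats Zeta beats Theta beats Gamma is a majority cycle — no Condorcet winner exists.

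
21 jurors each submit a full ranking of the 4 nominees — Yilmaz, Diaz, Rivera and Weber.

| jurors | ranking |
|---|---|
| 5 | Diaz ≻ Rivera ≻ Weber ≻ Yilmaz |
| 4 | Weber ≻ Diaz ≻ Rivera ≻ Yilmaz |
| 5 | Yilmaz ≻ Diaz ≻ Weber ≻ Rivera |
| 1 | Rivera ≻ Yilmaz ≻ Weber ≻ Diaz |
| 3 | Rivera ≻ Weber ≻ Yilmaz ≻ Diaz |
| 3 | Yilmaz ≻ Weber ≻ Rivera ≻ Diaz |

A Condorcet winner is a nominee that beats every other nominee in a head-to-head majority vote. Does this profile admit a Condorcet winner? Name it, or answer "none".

Weber

Check each pair by majority over 21 ballots:
Yilmaz vs Diaz: Yilmaz wins 12–9.
Yilmaz–Rivera: Rivera 13–8.
Yilmaz vs Weber: Weber, 12–9.
Diaz–Rivera: Diaz 14–7.
Diaz vs Weber: Weber wins 11–10.
Rivera vs Weber: Weber wins 12–9.
Weber defeats every rival head-to-head and is the Condorcet winner.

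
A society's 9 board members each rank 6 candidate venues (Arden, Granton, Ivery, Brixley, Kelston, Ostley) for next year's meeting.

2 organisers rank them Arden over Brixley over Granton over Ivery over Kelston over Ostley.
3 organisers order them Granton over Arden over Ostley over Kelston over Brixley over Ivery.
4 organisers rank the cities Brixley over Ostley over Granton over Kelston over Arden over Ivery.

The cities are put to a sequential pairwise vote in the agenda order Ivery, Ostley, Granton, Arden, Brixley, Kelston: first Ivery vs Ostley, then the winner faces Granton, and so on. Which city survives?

Brixley

Round 1: Ivery vs Ostley — 2–7, Ostley advances.
Round 2: Ostley vs Granton — 4–5, Granton advances.
Round 3: Granton vs Arden — 7–2, Granton advances.
Round 4: Granton vs Brixley — 3–6, Brixley advances.
Round 5: Brixley vs Kelston — 6–3, Brixley advances.
Brixley survives the agenda.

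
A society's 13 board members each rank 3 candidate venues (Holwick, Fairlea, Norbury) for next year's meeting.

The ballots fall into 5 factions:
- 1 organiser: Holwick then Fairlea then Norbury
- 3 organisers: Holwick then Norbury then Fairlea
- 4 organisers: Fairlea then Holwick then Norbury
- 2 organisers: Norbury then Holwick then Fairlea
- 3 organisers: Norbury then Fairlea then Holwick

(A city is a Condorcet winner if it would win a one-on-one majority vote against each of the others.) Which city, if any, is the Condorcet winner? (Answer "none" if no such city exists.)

Pairwise majorities:
Holwick vs Fairlea: 1+3+2 = 6 for Holwick, 7 for Fairlea — Fairlea by 7–6.
Holwick vs Norbury: Holwick preferred on 1+3+4 = 8 ballots; Holwick wins 8–5.
Fairlea vs Norbury: 1+4 = 5 for Fairlea, 8 for Norbury — Norbury by 8–5.
No city is unbeaten: Holwick loses to Fairlea; Fairlea loses to Norbury; Norbury loses to Holwick. In particular Holwick → Norbury → Fairlea → Holwick is a majority cycle — no Condorcet winner exists.

none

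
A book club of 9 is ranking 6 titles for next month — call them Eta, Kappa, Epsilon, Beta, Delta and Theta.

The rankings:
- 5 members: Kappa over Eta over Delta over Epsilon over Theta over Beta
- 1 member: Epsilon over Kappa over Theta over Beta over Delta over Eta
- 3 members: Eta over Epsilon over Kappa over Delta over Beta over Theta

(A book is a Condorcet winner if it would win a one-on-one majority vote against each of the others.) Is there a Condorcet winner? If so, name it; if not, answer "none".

Kappa

Head-to-head results (9 members):
Eta vs Kappa: Kappa, 6–3.
Eta vs Epsilon: Eta, 8–1.
Eta vs Beta: Eta wins 8–1.
Eta–Delta: Eta 8–1.
Eta vs Theta: Eta, 8–1.
Kappa vs Epsilon: Kappa, 5–4.
Kappa vs Beta: Kappa, 9–0.
Kappa vs Delta: Kappa wins 9–0.
Kappa vs Theta: Kappa, 9–0.
Epsilon–Beta: Epsilon 9–0.
Epsilon vs Delta: Delta, 5–4.
Epsilon–Theta: Epsilon 9–0.
Beta–Delta: Delta 8–1.
Beta–Theta: Theta 6–3.
Delta vs Theta: Delta wins 8–1.
Only Kappa has no losses; Kappa is the Condorcet winner.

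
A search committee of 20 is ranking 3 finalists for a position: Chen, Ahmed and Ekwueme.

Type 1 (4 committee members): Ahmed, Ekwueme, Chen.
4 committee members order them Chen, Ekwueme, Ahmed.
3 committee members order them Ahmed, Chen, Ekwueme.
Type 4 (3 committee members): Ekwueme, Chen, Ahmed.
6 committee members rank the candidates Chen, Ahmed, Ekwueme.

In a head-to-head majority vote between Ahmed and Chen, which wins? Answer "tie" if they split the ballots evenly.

Chen

Ballots ranking Ahmed above Chen: 4 + 3 = 7.
Ballots ranking Chen above Ahmed: 20 − 7 = 13.
Chen wins the head-to-head 13–7.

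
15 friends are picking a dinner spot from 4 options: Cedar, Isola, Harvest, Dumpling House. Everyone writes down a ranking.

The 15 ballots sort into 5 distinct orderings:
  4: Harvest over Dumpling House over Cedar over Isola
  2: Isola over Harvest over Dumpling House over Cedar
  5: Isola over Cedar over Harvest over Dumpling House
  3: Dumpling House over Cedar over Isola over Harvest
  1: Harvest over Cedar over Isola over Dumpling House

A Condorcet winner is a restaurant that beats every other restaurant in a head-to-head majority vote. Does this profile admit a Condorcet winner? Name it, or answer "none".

none

Check each pair by majority over 15 ballots:
Cedar vs Isola: Cedar is ranked higher on 4+3+1 = 8 ballots, Isola on 7. Cedar wins 8–7.
Cedar vs Harvest: Cedar preferred on 5+3 = 8 ballots; Cedar wins 8–7.
Cedar vs Dumpling House: 6 to 9, Dumpling House.
Isola vs Harvest: Isola, 10–5.
Isola vs Dumpling House: Isola wins 8–7.
Harvest vs Dumpling House: Harvest wins 12–3.
Every restaurant loses at least once (Cedar loses to Dumpling House; Isola loses to Cedar; Harvest loses to Cedar; Dumpling House loses to Isola). The majority relation contains the cycle Cedar → Isola → Dumpling House → Cedar, so there is no Condorcet winner.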